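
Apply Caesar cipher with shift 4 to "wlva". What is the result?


Caesar cipher: shift "wlva" by 4
  'w' (pos 22) + 4 = pos 0 = 'a'
  'l' (pos 11) + 4 = pos 15 = 'p'
  'v' (pos 21) + 4 = pos 25 = 'z'
  'a' (pos 0) + 4 = pos 4 = 'e'
Result: apze

apze


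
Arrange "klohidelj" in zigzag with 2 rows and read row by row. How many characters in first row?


Zigzag "klohidelj" into 2 rows:
Placing characters:
  'k' => row 0
  'l' => row 1
  'o' => row 0
  'h' => row 1
  'i' => row 0
  'd' => row 1
  'e' => row 0
  'l' => row 1
  'j' => row 0
Rows:
  Row 0: "koiej"
  Row 1: "lhdl"
First row length: 5

5


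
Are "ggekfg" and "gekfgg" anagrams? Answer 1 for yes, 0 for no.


Strings: "ggekfg", "gekfgg"
Sorted first:  efgggk
Sorted second: efgggk
Sorted forms match => anagrams

1


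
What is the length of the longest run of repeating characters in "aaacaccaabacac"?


Input: "aaacaccaabacac"
Scanning for longest run:
  Position 1 ('a'): continues run of 'a', length=2
  Position 2 ('a'): continues run of 'a', length=3
  Position 3 ('c'): new char, reset run to 1
  Position 4 ('a'): new char, reset run to 1
  Position 5 ('c'): new char, reset run to 1
  Position 6 ('c'): continues run of 'c', length=2
  Position 7 ('a'): new char, reset run to 1
  Position 8 ('a'): continues run of 'a', length=2
  Position 9 ('b'): new char, reset run to 1
  Position 10 ('a'): new char, reset run to 1
  Position 11 ('c'): new char, reset run to 1
  Position 12 ('a'): new char, reset run to 1
  Position 13 ('c'): new char, reset run to 1
Longest run: 'a' with length 3

3


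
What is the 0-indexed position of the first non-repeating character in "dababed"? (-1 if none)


Input: dababed
Character frequencies:
  'a': 2
  'b': 2
  'd': 2
  'e': 1
Scanning left to right for freq == 1:
  Position 0 ('d'): freq=2, skip
  Position 1 ('a'): freq=2, skip
  Position 2 ('b'): freq=2, skip
  Position 3 ('a'): freq=2, skip
  Position 4 ('b'): freq=2, skip
  Position 5 ('e'): unique! => answer = 5

5


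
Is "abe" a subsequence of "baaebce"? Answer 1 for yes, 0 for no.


Check if "abe" is a subsequence of "baaebce"
Greedy scan:
  Position 0 ('b'): no match needed
  Position 1 ('a'): matches sub[0] = 'a'
  Position 2 ('a'): no match needed
  Position 3 ('e'): no match needed
  Position 4 ('b'): matches sub[1] = 'b'
  Position 5 ('c'): no match needed
  Position 6 ('e'): matches sub[2] = 'e'
All 3 characters matched => is a subsequence

1


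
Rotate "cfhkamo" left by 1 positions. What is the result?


Input: "cfhkamo", rotate left by 1
First 1 characters: "c"
Remaining characters: "fhkamo"
Concatenate remaining + first: "fhkamo" + "c" = "fhkamoc"

fhkamoc


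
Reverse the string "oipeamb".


Input: oipeamb
Reading characters right to left:
  Position 6: 'b'
  Position 5: 'm'
  Position 4: 'a'
  Position 3: 'e'
  Position 2: 'p'
  Position 1: 'i'
  Position 0: 'o'
Reversed: bmaepio

bmaepio


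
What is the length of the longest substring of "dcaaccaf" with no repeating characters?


Input: "dcaaccaf"
Sliding window (track last position of each char):
  Position 0 ('d'): window [0,0] length 1 -- new best
  Position 1 ('c'): window [0,1] length 2 -- new best
  Position 2 ('a'): window [0,2] length 3 -- new best
  Position 3 ('a'): repeat (last at 2), move window start to 3
  Position 3 ('a'): window [3,3] length 1
  Position 4 ('c'): window [3,4] length 2
  Position 5 ('c'): repeat (last at 4), move window start to 5
  Position 5 ('c'): window [5,5] length 1
  Position 6 ('a'): window [5,6] length 2
  Position 7 ('f'): window [5,7] length 3
Longest substring with no repeats: "dca" with length 3

3


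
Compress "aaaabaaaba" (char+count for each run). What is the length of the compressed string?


Input: aaaabaaaba
Runs:
  'a' x 4 => "a4"
  'b' x 1 => "b1"
  'a' x 3 => "a3"
  'b' x 1 => "b1"
  'a' x 1 => "a1"
Compressed: "a4b1a3b1a1"
Compressed length: 10

10


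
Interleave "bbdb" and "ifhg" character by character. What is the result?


Interleaving "bbdb" and "ifhg":
  Position 0: 'b' from first, 'i' from second => "bi"
  Position 1: 'b' from first, 'f' from second => "bf"
  Position 2: 'd' from first, 'h' from second => "dh"
  Position 3: 'b' from first, 'g' from second => "bg"
Result: bibfdhbg

bibfdhbg


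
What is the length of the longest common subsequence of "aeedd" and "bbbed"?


LCS of "aeedd" and "bbbed"
DP table:
           b    b    b    e    d
      0    0    0    0    0    0
  a   0    0    0    0    0    0
  e   0    0    0    0    1    1
  e   0    0    0    0    1    1
  d   0    0    0    0    1    2
  d   0    0    0    0    1    2
LCS length = dp[5][5] = 2

2


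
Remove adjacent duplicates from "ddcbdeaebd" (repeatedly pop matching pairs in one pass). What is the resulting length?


Input: ddcbdeaebd
Stack-based adjacent duplicate removal:
  Read 'd': push. Stack: d
  Read 'd': matches stack top 'd' => pop. Stack: (empty)
  Read 'c': push. Stack: c
  Read 'b': push. Stack: cb
  Read 'd': push. Stack: cbd
  Read 'e': push. Stack: cbde
  Read 'a': push. Stack: cbdea
  Read 'e': push. Stack: cbdeae
  Read 'b': push. Stack: cbdeaeb
  Read 'd': push. Stack: cbdeaebd
Final stack: "cbdeaebd" (length 8)

8


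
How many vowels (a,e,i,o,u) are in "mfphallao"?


Input: mfphallao
Checking each character:
  'm' at position 0: consonant
  'f' at position 1: consonant
  'p' at position 2: consonant
  'h' at position 3: consonant
  'a' at position 4: vowel (running total: 1)
  'l' at position 5: consonant
  'l' at position 6: consonant
  'a' at position 7: vowel (running total: 2)
  'o' at position 8: vowel (running total: 3)
Total vowels: 3

3


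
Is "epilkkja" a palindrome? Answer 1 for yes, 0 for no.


Input: epilkkja
Reversed: ajkklipe
  Compare pos 0 ('e') with pos 7 ('a'): MISMATCH
  Compare pos 1 ('p') with pos 6 ('j'): MISMATCH
  Compare pos 2 ('i') with pos 5 ('k'): MISMATCH
  Compare pos 3 ('l') with pos 4 ('k'): MISMATCH
Result: not a palindrome

0


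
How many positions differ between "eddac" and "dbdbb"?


Comparing "eddac" and "dbdbb" position by position:
  Position 0: 'e' vs 'd' => DIFFER
  Position 1: 'd' vs 'b' => DIFFER
  Position 2: 'd' vs 'd' => same
  Position 3: 'a' vs 'b' => DIFFER
  Position 4: 'c' vs 'b' => DIFFER
Positions that differ: 4

4


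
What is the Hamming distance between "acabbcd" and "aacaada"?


Comparing "acabbcd" and "aacaada" position by position:
  Position 0: 'a' vs 'a' => same
  Position 1: 'c' vs 'a' => differ
  Position 2: 'a' vs 'c' => differ
  Position 3: 'b' vs 'a' => differ
  Position 4: 'b' vs 'a' => differ
  Position 5: 'c' vs 'd' => differ
  Position 6: 'd' vs 'a' => differ
Total differences (Hamming distance): 6

6


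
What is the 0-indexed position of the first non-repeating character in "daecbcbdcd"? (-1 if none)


Input: daecbcbdcd
Character frequencies:
  'a': 1
  'b': 2
  'c': 3
  'd': 3
  'e': 1
Scanning left to right for freq == 1:
  Position 0 ('d'): freq=3, skip
  Position 1 ('a'): unique! => answer = 1

1


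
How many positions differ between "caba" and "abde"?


Comparing "caba" and "abde" position by position:
  Position 0: 'c' vs 'a' => DIFFER
  Position 1: 'a' vs 'b' => DIFFER
  Position 2: 'b' vs 'd' => DIFFER
  Position 3: 'a' vs 'e' => DIFFER
Positions that differ: 4

4


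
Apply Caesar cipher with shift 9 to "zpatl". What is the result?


Caesar cipher: shift "zpatl" by 9
  'z' (pos 25) + 9 = pos 8 = 'i'
  'p' (pos 15) + 9 = pos 24 = 'y'
  'a' (pos 0) + 9 = pos 9 = 'j'
  't' (pos 19) + 9 = pos 2 = 'c'
  'l' (pos 11) + 9 = pos 20 = 'u'
Result: iyjcu

iyjcu


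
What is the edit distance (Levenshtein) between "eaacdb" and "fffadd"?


Computing edit distance: "eaacdb" -> "fffadd"
DP table:
           f    f    f    a    d    d
      0    1    2    3    4    5    6
  e   1    1    2    3    4    5    6
  a   2    2    2    3    3    4    5
  a   3    3    3    3    3    4    5
  c   4    4    4    4    4    4    5
  d   5    5    5    5    5    4    4
  b   6    6    6    6    6    5    5
Edit distance = dp[6][6] = 5

5


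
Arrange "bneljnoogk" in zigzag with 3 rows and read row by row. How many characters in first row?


Zigzag "bneljnoogk" into 3 rows:
Placing characters:
  'b' => row 0
  'n' => row 1
  'e' => row 2
  'l' => row 1
  'j' => row 0
  'n' => row 1
  'o' => row 2
  'o' => row 1
  'g' => row 0
  'k' => row 1
Rows:
  Row 0: "bjg"
  Row 1: "nlnok"
  Row 2: "eo"
First row length: 3

3


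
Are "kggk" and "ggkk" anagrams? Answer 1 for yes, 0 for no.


Strings: "kggk", "ggkk"
Sorted first:  ggkk
Sorted second: ggkk
Sorted forms match => anagrams

1


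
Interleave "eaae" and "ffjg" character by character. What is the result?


Interleaving "eaae" and "ffjg":
  Position 0: 'e' from first, 'f' from second => "ef"
  Position 1: 'a' from first, 'f' from second => "af"
  Position 2: 'a' from first, 'j' from second => "aj"
  Position 3: 'e' from first, 'g' from second => "eg"
Result: efafajeg

efafajeg


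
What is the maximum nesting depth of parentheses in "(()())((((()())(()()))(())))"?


Input: "(()())((((()())(()()))(())))"
Tracking depth:
  Position 0 '(': depth becomes 1
  Position 1 '(': depth becomes 2
  Position 2 ')': depth becomes 1
  Position 3 '(': depth becomes 2
  Position 4 ')': depth becomes 1
  Position 5 ')': depth becomes 0
  Position 6 '(': depth becomes 1
  Position 7 '(': depth becomes 2
  Position 8 '(': depth becomes 3
  Position 9 '(': depth becomes 4
  Position 10 '(': depth becomes 5
  Position 11 ')': depth becomes 4
  Position 12 '(': depth becomes 5
  Position 13 ')': depth becomes 4
  Position 14 ')': depth becomes 3
  Position 15 '(': depth becomes 4
  Position 16 '(': depth becomes 5
  Position 17 ')': depth becomes 4
  Position 18 '(': depth becomes 5
  Position 19 ')': depth becomes 4
  Position 20 ')': depth becomes 3
  Position 21 ')': depth becomes 2
  Position 22 '(': depth becomes 3
  Position 23 '(': depth becomes 4
  Position 24 ')': depth becomes 3
  Position 25 ')': depth becomes 2
  Position 26 ')': depth becomes 1
  Position 27 ')': depth becomes 0
Maximum depth reached: 5

5


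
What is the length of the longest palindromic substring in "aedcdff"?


Input: "aedcdff"
Checking substrings for palindromes:
  [2:5] "dcd" (len 3) => palindrome
  [5:7] "ff" (len 2) => palindrome
Longest palindromic substring: "dcd" with length 3

3


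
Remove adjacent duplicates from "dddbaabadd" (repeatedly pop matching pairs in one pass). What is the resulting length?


Input: dddbaabadd
Stack-based adjacent duplicate removal:
  Read 'd': push. Stack: d
  Read 'd': matches stack top 'd' => pop. Stack: (empty)
  Read 'd': push. Stack: d
  Read 'b': push. Stack: db
  Read 'a': push. Stack: dba
  Read 'a': matches stack top 'a' => pop. Stack: db
  Read 'b': matches stack top 'b' => pop. Stack: d
  Read 'a': push. Stack: da
  Read 'd': push. Stack: dad
  Read 'd': matches stack top 'd' => pop. Stack: da
Final stack: "da" (length 2)

2


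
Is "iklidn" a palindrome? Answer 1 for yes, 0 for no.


Input: iklidn
Reversed: ndilki
  Compare pos 0 ('i') with pos 5 ('n'): MISMATCH
  Compare pos 1 ('k') with pos 4 ('d'): MISMATCH
  Compare pos 2 ('l') with pos 3 ('i'): MISMATCH
Result: not a palindrome

0


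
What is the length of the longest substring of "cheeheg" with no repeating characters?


Input: "cheeheg"
Sliding window (track last position of each char):
  Position 0 ('c'): window [0,0] length 1 -- new best
  Position 1 ('h'): window [0,1] length 2 -- new best
  Position 2 ('e'): window [0,2] length 3 -- new best
  Position 3 ('e'): repeat (last at 2), move window start to 3
  Position 3 ('e'): window [3,3] length 1
  Position 4 ('h'): window [3,4] length 2
  Position 5 ('e'): repeat (last at 3), move window start to 4
  Position 5 ('e'): window [4,5] length 2
  Position 6 ('g'): window [4,6] length 3
Longest substring with no repeats: "che" with length 3

3


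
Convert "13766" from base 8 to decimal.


Input: "13766" in base 8
Positional expansion:
  Digit '1' (value 1) x 8^4 = 4096
  Digit '3' (value 3) x 8^3 = 1536
  Digit '7' (value 7) x 8^2 = 448
  Digit '6' (value 6) x 8^1 = 48
  Digit '6' (value 6) x 8^0 = 6
Sum = 6134

6134


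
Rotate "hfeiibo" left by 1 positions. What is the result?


Input: "hfeiibo", rotate left by 1
First 1 characters: "h"
Remaining characters: "feiibo"
Concatenate remaining + first: "feiibo" + "h" = "feiiboh"

feiiboh


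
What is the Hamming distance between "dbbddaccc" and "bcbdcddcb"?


Comparing "dbbddaccc" and "bcbdcddcb" position by position:
  Position 0: 'd' vs 'b' => differ
  Position 1: 'b' vs 'c' => differ
  Position 2: 'b' vs 'b' => same
  Position 3: 'd' vs 'd' => same
  Position 4: 'd' vs 'c' => differ
  Position 5: 'a' vs 'd' => differ
  Position 6: 'c' vs 'd' => differ
  Position 7: 'c' vs 'c' => same
  Position 8: 'c' vs 'b' => differ
Total differences (Hamming distance): 6

6


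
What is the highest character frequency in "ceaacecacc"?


Input: ceaacecacc
Character counts:
  'a': 3
  'c': 5
  'e': 2
Maximum frequency: 5

5


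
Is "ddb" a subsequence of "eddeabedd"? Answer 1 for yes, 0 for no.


Check if "ddb" is a subsequence of "eddeabedd"
Greedy scan:
  Position 0 ('e'): no match needed
  Position 1 ('d'): matches sub[0] = 'd'
  Position 2 ('d'): matches sub[1] = 'd'
  Position 3 ('e'): no match needed
  Position 4 ('a'): no match needed
  Position 5 ('b'): matches sub[2] = 'b'
  Position 6 ('e'): no match needed
  Position 7 ('d'): no match needed
  Position 8 ('d'): no match needed
All 3 characters matched => is a subsequence

1


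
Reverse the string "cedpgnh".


Input: cedpgnh
Reading characters right to left:
  Position 6: 'h'
  Position 5: 'n'
  Position 4: 'g'
  Position 3: 'p'
  Position 2: 'd'
  Position 1: 'e'
  Position 0: 'c'
Reversed: hngpdec

hngpdec


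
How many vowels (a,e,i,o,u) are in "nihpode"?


Input: nihpode
Checking each character:
  'n' at position 0: consonant
  'i' at position 1: vowel (running total: 1)
  'h' at position 2: consonant
  'p' at position 3: consonant
  'o' at position 4: vowel (running total: 2)
  'd' at position 5: consonant
  'e' at position 6: vowel (running total: 3)
Total vowels: 3

3


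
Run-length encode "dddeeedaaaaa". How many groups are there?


Input: dddeeedaaaaa
Scanning for consecutive runs:
  Group 1: 'd' x 3 (positions 0-2)
  Group 2: 'e' x 3 (positions 3-5)
  Group 3: 'd' x 1 (positions 6-6)
  Group 4: 'a' x 5 (positions 7-11)
Total groups: 4

4


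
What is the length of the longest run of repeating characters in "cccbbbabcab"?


Input: "cccbbbabcab"
Scanning for longest run:
  Position 1 ('c'): continues run of 'c', length=2
  Position 2 ('c'): continues run of 'c', length=3
  Position 3 ('b'): new char, reset run to 1
  Position 4 ('b'): continues run of 'b', length=2
  Position 5 ('b'): continues run of 'b', length=3
  Position 6 ('a'): new char, reset run to 1
  Position 7 ('b'): new char, reset run to 1
  Position 8 ('c'): new char, reset run to 1
  Position 9 ('a'): new char, reset run to 1
  Position 10 ('b'): new char, reset run to 1
Longest run: 'c' with length 3

3


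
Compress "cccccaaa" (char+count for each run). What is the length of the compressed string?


Input: cccccaaa
Runs:
  'c' x 5 => "c5"
  'a' x 3 => "a3"
Compressed: "c5a3"
Compressed length: 4

4


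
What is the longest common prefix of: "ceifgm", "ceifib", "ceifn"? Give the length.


Words: ceifgm, ceifib, ceifn
  Position 0: all 'c' => match
  Position 1: all 'e' => match
  Position 2: all 'i' => match
  Position 3: all 'f' => match
  Position 4: ('g', 'i', 'n') => mismatch, stop
LCP = "ceif" (length 4)

4


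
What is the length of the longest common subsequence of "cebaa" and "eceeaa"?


LCS of "cebaa" and "eceeaa"
DP table:
           e    c    e    e    a    a
      0    0    0    0    0    0    0
  c   0    0    1    1    1    1    1
  e   0    1    1    2    2    2    2
  b   0    1    1    2    2    2    2
  a   0    1    1    2    2    3    3
  a   0    1    1    2    2    3    4
LCS length = dp[5][6] = 4

4


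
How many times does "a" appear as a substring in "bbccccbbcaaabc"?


Searching for "a" in "bbccccbbcaaabc"
Scanning each position:
  Position 0: "b" => no
  Position 1: "b" => no
  Position 2: "c" => no
  Position 3: "c" => no
  Position 4: "c" => no
  Position 5: "c" => no
  Position 6: "b" => no
  Position 7: "b" => no
  Position 8: "c" => no
  Position 9: "a" => MATCH
  Position 10: "a" => MATCH
  Position 11: "a" => MATCH
  Position 12: "b" => no
  Position 13: "c" => no
Total occurrences: 3

3


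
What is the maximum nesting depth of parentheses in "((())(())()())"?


Input: "((())(())()())"
Tracking depth:
  Position 0 '(': depth becomes 1
  Position 1 '(': depth becomes 2
  Position 2 '(': depth becomes 3
  Position 3 ')': depth becomes 2
  Position 4 ')': depth becomes 1
  Position 5 '(': depth becomes 2
  Position 6 '(': depth becomes 3
  Position 7 ')': depth becomes 2
  Position 8 ')': depth becomes 1
  Position 9 '(': depth becomes 2
  Position 10 ')': depth becomes 1
  Position 11 '(': depth becomes 2
  Position 12 ')': depth becomes 1
  Position 13 ')': depth becomes 0
Maximum depth reached: 3

3


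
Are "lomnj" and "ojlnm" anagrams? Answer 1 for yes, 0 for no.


Strings: "lomnj", "ojlnm"
Sorted first:  jlmno
Sorted second: jlmno
Sorted forms match => anagrams

1


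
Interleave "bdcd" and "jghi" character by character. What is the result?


Interleaving "bdcd" and "jghi":
  Position 0: 'b' from first, 'j' from second => "bj"
  Position 1: 'd' from first, 'g' from second => "dg"
  Position 2: 'c' from first, 'h' from second => "ch"
  Position 3: 'd' from first, 'i' from second => "di"
Result: bjdgchdi

bjdgchdi


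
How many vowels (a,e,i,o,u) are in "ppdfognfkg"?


Input: ppdfognfkg
Checking each character:
  'p' at position 0: consonant
  'p' at position 1: consonant
  'd' at position 2: consonant
  'f' at position 3: consonant
  'o' at position 4: vowel (running total: 1)
  'g' at position 5: consonant
  'n' at position 6: consonant
  'f' at position 7: consonant
  'k' at position 8: consonant
  'g' at position 9: consonant
Total vowels: 1

1


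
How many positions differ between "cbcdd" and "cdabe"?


Comparing "cbcdd" and "cdabe" position by position:
  Position 0: 'c' vs 'c' => same
  Position 1: 'b' vs 'd' => DIFFER
  Position 2: 'c' vs 'a' => DIFFER
  Position 3: 'd' vs 'b' => DIFFER
  Position 4: 'd' vs 'e' => DIFFER
Positions that differ: 4

4


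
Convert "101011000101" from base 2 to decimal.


Input: "101011000101" in base 2
Positional expansion:
  Digit '1' (value 1) x 2^11 = 2048
  Digit '0' (value 0) x 2^10 = 0
  Digit '1' (value 1) x 2^9 = 512
  Digit '0' (value 0) x 2^8 = 0
  Digit '1' (value 1) x 2^7 = 128
  Digit '1' (value 1) x 2^6 = 64
  Digit '0' (value 0) x 2^5 = 0
  Digit '0' (value 0) x 2^4 = 0
  Digit '0' (value 0) x 2^3 = 0
  Digit '1' (value 1) x 2^2 = 4
  Digit '0' (value 0) x 2^1 = 0
  Digit '1' (value 1) x 2^0 = 1
Sum = 2757

2757


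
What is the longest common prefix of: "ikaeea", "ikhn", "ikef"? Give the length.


Words: ikaeea, ikhn, ikef
  Position 0: all 'i' => match
  Position 1: all 'k' => match
  Position 2: ('a', 'h', 'e') => mismatch, stop
LCP = "ik" (length 2)

2


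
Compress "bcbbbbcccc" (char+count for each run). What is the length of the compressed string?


Input: bcbbbbcccc
Runs:
  'b' x 1 => "b1"
  'c' x 1 => "c1"
  'b' x 4 => "b4"
  'c' x 4 => "c4"
Compressed: "b1c1b4c4"
Compressed length: 8

8


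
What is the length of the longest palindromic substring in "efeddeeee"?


Input: "efeddeeee"
Checking substrings for palindromes:
  [2:6] "edde" (len 4) => palindrome
  [5:9] "eeee" (len 4) => palindrome
  [0:3] "efe" (len 3) => palindrome
  [5:8] "eee" (len 3) => palindrome
  [6:9] "eee" (len 3) => palindrome
  [3:5] "dd" (len 2) => palindrome
Longest palindromic substring: "edde" with length 4

4


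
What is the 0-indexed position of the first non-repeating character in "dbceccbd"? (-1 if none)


Input: dbceccbd
Character frequencies:
  'b': 2
  'c': 3
  'd': 2
  'e': 1
Scanning left to right for freq == 1:
  Position 0 ('d'): freq=2, skip
  Position 1 ('b'): freq=2, skip
  Position 2 ('c'): freq=3, skip
  Position 3 ('e'): unique! => answer = 3

3


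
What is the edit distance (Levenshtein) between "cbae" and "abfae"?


Computing edit distance: "cbae" -> "abfae"
DP table:
           a    b    f    a    e
      0    1    2    3    4    5
  c   1    1    2    3    4    5
  b   2    2    1    2    3    4
  a   3    2    2    2    2    3
  e   4    3    3    3    3    2
Edit distance = dp[4][5] = 2

2


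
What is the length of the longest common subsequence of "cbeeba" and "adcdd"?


LCS of "cbeeba" and "adcdd"
DP table:
           a    d    c    d    d
      0    0    0    0    0    0
  c   0    0    0    1    1    1
  b   0    0    0    1    1    1
  e   0    0    0    1    1    1
  e   0    0    0    1    1    1
  b   0    0    0    1    1    1
  a   0    1    1    1    1    1
LCS length = dp[6][5] = 1

1


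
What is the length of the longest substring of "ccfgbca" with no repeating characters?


Input: "ccfgbca"
Sliding window (track last position of each char):
  Position 0 ('c'): window [0,0] length 1 -- new best
  Position 1 ('c'): repeat (last at 0), move window start to 1
  Position 1 ('c'): window [1,1] length 1
  Position 2 ('f'): window [1,2] length 2 -- new best
  Position 3 ('g'): window [1,3] length 3 -- new best
  Position 4 ('b'): window [1,4] length 4 -- new best
  Position 5 ('c'): repeat (last at 1), move window start to 2
  Position 5 ('c'): window [2,5] length 4
  Position 6 ('a'): window [2,6] length 5 -- new best
Longest substring with no repeats: "fgbca" with length 5

5


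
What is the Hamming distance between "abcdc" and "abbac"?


Comparing "abcdc" and "abbac" position by position:
  Position 0: 'a' vs 'a' => same
  Position 1: 'b' vs 'b' => same
  Position 2: 'c' vs 'b' => differ
  Position 3: 'd' vs 'a' => differ
  Position 4: 'c' vs 'c' => same
Total differences (Hamming distance): 2

2


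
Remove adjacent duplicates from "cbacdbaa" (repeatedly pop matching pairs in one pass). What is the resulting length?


Input: cbacdbaa
Stack-based adjacent duplicate removal:
  Read 'c': push. Stack: c
  Read 'b': push. Stack: cb
  Read 'a': push. Stack: cba
  Read 'c': push. Stack: cbac
  Read 'd': push. Stack: cbacd
  Read 'b': push. Stack: cbacdb
  Read 'a': push. Stack: cbacdba
  Read 'a': matches stack top 'a' => pop. Stack: cbacdb
Final stack: "cbacdb" (length 6)

6


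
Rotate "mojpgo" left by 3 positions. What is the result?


Input: "mojpgo", rotate left by 3
First 3 characters: "moj"
Remaining characters: "pgo"
Concatenate remaining + first: "pgo" + "moj" = "pgomoj"

pgomoj


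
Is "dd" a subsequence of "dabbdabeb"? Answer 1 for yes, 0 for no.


Check if "dd" is a subsequence of "dabbdabeb"
Greedy scan:
  Position 0 ('d'): matches sub[0] = 'd'
  Position 1 ('a'): no match needed
  Position 2 ('b'): no match needed
  Position 3 ('b'): no match needed
  Position 4 ('d'): matches sub[1] = 'd'
  Position 5 ('a'): no match needed
  Position 6 ('b'): no match needed
  Position 7 ('e'): no match needed
  Position 8 ('b'): no match needed
All 2 characters matched => is a subsequence

1


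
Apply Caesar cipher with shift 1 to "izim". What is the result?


Caesar cipher: shift "izim" by 1
  'i' (pos 8) + 1 = pos 9 = 'j'
  'z' (pos 25) + 1 = pos 0 = 'a'
  'i' (pos 8) + 1 = pos 9 = 'j'
  'm' (pos 12) + 1 = pos 13 = 'n'
Result: jajn

jajn


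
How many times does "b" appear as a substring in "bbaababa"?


Searching for "b" in "bbaababa"
Scanning each position:
  Position 0: "b" => MATCH
  Position 1: "b" => MATCH
  Position 2: "a" => no
  Position 3: "a" => no
  Position 4: "b" => MATCH
  Position 5: "a" => no
  Position 6: "b" => MATCH
  Position 7: "a" => no
Total occurrences: 4

4


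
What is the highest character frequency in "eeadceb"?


Input: eeadceb
Character counts:
  'a': 1
  'b': 1
  'c': 1
  'd': 1
  'e': 3
Maximum frequency: 3

3


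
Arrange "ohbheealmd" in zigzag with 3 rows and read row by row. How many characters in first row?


Zigzag "ohbheealmd" into 3 rows:
Placing characters:
  'o' => row 0
  'h' => row 1
  'b' => row 2
  'h' => row 1
  'e' => row 0
  'e' => row 1
  'a' => row 2
  'l' => row 1
  'm' => row 0
  'd' => row 1
Rows:
  Row 0: "oem"
  Row 1: "hheld"
  Row 2: "ba"
First row length: 3

3


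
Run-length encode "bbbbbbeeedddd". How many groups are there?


Input: bbbbbbeeedddd
Scanning for consecutive runs:
  Group 1: 'b' x 6 (positions 0-5)
  Group 2: 'e' x 3 (positions 6-8)
  Group 3: 'd' x 4 (positions 9-12)
Total groups: 3

3


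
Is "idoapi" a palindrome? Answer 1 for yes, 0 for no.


Input: idoapi
Reversed: ipaodi
  Compare pos 0 ('i') with pos 5 ('i'): match
  Compare pos 1 ('d') with pos 4 ('p'): MISMATCH
  Compare pos 2 ('o') with pos 3 ('a'): MISMATCH
Result: not a palindrome

0


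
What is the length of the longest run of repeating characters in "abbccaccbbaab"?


Input: "abbccaccbbaab"
Scanning for longest run:
  Position 1 ('b'): new char, reset run to 1
  Position 2 ('b'): continues run of 'b', length=2
  Position 3 ('c'): new char, reset run to 1
  Position 4 ('c'): continues run of 'c', length=2
  Position 5 ('a'): new char, reset run to 1
  Position 6 ('c'): new char, reset run to 1
  Position 7 ('c'): continues run of 'c', length=2
  Position 8 ('b'): new char, reset run to 1
  Position 9 ('b'): continues run of 'b', length=2
  Position 10 ('a'): new char, reset run to 1
  Position 11 ('a'): continues run of 'a', length=2
  Position 12 ('b'): new char, reset run to 1
Longest run: 'b' with length 2

2


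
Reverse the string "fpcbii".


Input: fpcbii
Reading characters right to left:
  Position 5: 'i'
  Position 4: 'i'
  Position 3: 'b'
  Position 2: 'c'
  Position 1: 'p'
  Position 0: 'f'
Reversed: iibcpf

iibcpf


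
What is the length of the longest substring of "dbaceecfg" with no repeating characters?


Input: "dbaceecfg"
Sliding window (track last position of each char):
  Position 0 ('d'): window [0,0] length 1 -- new best
  Position 1 ('b'): window [0,1] length 2 -- new best
  Position 2 ('a'): window [0,2] length 3 -- new best
  Position 3 ('c'): window [0,3] length 4 -- new best
  Position 4 ('e'): window [0,4] length 5 -- new best
  Position 5 ('e'): repeat (last at 4), move window start to 5
  Position 5 ('e'): window [5,5] length 1
  Position 6 ('c'): window [5,6] length 2
  Position 7 ('f'): window [5,7] length 3
  Position 8 ('g'): window [5,8] length 4
Longest substring with no repeats: "dbace" with length 5

5


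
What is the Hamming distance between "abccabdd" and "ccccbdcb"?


Comparing "abccabdd" and "ccccbdcb" position by position:
  Position 0: 'a' vs 'c' => differ
  Position 1: 'b' vs 'c' => differ
  Position 2: 'c' vs 'c' => same
  Position 3: 'c' vs 'c' => same
  Position 4: 'a' vs 'b' => differ
  Position 5: 'b' vs 'd' => differ
  Position 6: 'd' vs 'c' => differ
  Position 7: 'd' vs 'b' => differ
Total differences (Hamming distance): 6

6


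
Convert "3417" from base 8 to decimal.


Input: "3417" in base 8
Positional expansion:
  Digit '3' (value 3) x 8^3 = 1536
  Digit '4' (value 4) x 8^2 = 256
  Digit '1' (value 1) x 8^1 = 8
  Digit '7' (value 7) x 8^0 = 7
Sum = 1807

1807


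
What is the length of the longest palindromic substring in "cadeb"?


Input: "cadeb"
Checking substrings for palindromes:
  No multi-char palindromic substrings found
Longest palindromic substring: "c" with length 1

1


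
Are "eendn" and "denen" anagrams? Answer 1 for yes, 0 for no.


Strings: "eendn", "denen"
Sorted first:  deenn
Sorted second: deenn
Sorted forms match => anagrams

1


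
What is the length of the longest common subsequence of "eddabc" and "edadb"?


LCS of "eddabc" and "edadb"
DP table:
           e    d    a    d    b
      0    0    0    0    0    0
  e   0    1    1    1    1    1
  d   0    1    2    2    2    2
  d   0    1    2    2    3    3
  a   0    1    2    3    3    3
  b   0    1    2    3    3    4
  c   0    1    2    3    3    4
LCS length = dp[6][5] = 4

4


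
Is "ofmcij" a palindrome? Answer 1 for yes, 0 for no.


Input: ofmcij
Reversed: jicmfo
  Compare pos 0 ('o') with pos 5 ('j'): MISMATCH
  Compare pos 1 ('f') with pos 4 ('i'): MISMATCH
  Compare pos 2 ('m') with pos 3 ('c'): MISMATCH
Result: not a palindrome

0


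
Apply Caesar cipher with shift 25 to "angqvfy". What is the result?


Caesar cipher: shift "angqvfy" by 25
  'a' (pos 0) + 25 = pos 25 = 'z'
  'n' (pos 13) + 25 = pos 12 = 'm'
  'g' (pos 6) + 25 = pos 5 = 'f'
  'q' (pos 16) + 25 = pos 15 = 'p'
  'v' (pos 21) + 25 = pos 20 = 'u'
  'f' (pos 5) + 25 = pos 4 = 'e'
  'y' (pos 24) + 25 = pos 23 = 'x'
Result: zmfpuex

zmfpuex


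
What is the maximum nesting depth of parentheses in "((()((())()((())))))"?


Input: "((()((())()((())))))"
Tracking depth:
  Position 0 '(': depth becomes 1
  Position 1 '(': depth becomes 2
  Position 2 '(': depth becomes 3
  Position 3 ')': depth becomes 2
  Position 4 '(': depth becomes 3
  Position 5 '(': depth becomes 4
  Position 6 '(': depth becomes 5
  Position 7 ')': depth becomes 4
  Position 8 ')': depth becomes 3
  Position 9 '(': depth becomes 4
  Position 10 ')': depth becomes 3
  Position 11 '(': depth becomes 4
  Position 12 '(': depth becomes 5
  Position 13 '(': depth becomes 6
  Position 14 ')': depth becomes 5
  Position 15 ')': depth becomes 4
  Position 16 ')': depth becomes 3
  Position 17 ')': depth becomes 2
  Position 18 ')': depth becomes 1
  Position 19 ')': depth becomes 0
Maximum depth reached: 6

6


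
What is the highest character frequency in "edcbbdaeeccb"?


Input: edcbbdaeeccb
Character counts:
  'a': 1
  'b': 3
  'c': 3
  'd': 2
  'e': 3
Maximum frequency: 3

3


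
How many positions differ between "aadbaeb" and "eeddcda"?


Comparing "aadbaeb" and "eeddcda" position by position:
  Position 0: 'a' vs 'e' => DIFFER
  Position 1: 'a' vs 'e' => DIFFER
  Position 2: 'd' vs 'd' => same
  Position 3: 'b' vs 'd' => DIFFER
  Position 4: 'a' vs 'c' => DIFFER
  Position 5: 'e' vs 'd' => DIFFER
  Position 6: 'b' vs 'a' => DIFFER
Positions that differ: 6

6


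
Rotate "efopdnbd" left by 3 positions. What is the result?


Input: "efopdnbd", rotate left by 3
First 3 characters: "efo"
Remaining characters: "pdnbd"
Concatenate remaining + first: "pdnbd" + "efo" = "pdnbdefo"

pdnbdefo


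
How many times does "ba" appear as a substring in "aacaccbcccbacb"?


Searching for "ba" in "aacaccbcccbacb"
Scanning each position:
  Position 0: "aa" => no
  Position 1: "ac" => no
  Position 2: "ca" => no
  Position 3: "ac" => no
  Position 4: "cc" => no
  Position 5: "cb" => no
  Position 6: "bc" => no
  Position 7: "cc" => no
  Position 8: "cc" => no
  Position 9: "cb" => no
  Position 10: "ba" => MATCH
  Position 11: "ac" => no
  Position 12: "cb" => no
Total occurrences: 1

1


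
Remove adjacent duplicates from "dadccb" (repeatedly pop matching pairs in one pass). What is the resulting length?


Input: dadccb
Stack-based adjacent duplicate removal:
  Read 'd': push. Stack: d
  Read 'a': push. Stack: da
  Read 'd': push. Stack: dad
  Read 'c': push. Stack: dadc
  Read 'c': matches stack top 'c' => pop. Stack: dad
  Read 'b': push. Stack: dadb
Final stack: "dadb" (length 4)

4


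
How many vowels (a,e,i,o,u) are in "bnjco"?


Input: bnjco
Checking each character:
  'b' at position 0: consonant
  'n' at position 1: consonant
  'j' at position 2: consonant
  'c' at position 3: consonant
  'o' at position 4: vowel (running total: 1)
Total vowels: 1

1


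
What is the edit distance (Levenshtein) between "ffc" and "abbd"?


Computing edit distance: "ffc" -> "abbd"
DP table:
           a    b    b    d
      0    1    2    3    4
  f   1    1    2    3    4
  f   2    2    2    3    4
  c   3    3    3    3    4
Edit distance = dp[3][4] = 4

4


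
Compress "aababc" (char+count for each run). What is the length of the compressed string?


Input: aababc
Runs:
  'a' x 2 => "a2"
  'b' x 1 => "b1"
  'a' x 1 => "a1"
  'b' x 1 => "b1"
  'c' x 1 => "c1"
Compressed: "a2b1a1b1c1"
Compressed length: 10

10


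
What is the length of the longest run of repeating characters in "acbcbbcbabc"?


Input: "acbcbbcbabc"
Scanning for longest run:
  Position 1 ('c'): new char, reset run to 1
  Position 2 ('b'): new char, reset run to 1
  Position 3 ('c'): new char, reset run to 1
  Position 4 ('b'): new char, reset run to 1
  Position 5 ('b'): continues run of 'b', length=2
  Position 6 ('c'): new char, reset run to 1
  Position 7 ('b'): new char, reset run to 1
  Position 8 ('a'): new char, reset run to 1
  Position 9 ('b'): new char, reset run to 1
  Position 10 ('c'): new char, reset run to 1
Longest run: 'b' with length 2

2


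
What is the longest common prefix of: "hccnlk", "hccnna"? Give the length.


Words: hccnlk, hccnna
  Position 0: all 'h' => match
  Position 1: all 'c' => match
  Position 2: all 'c' => match
  Position 3: all 'n' => match
  Position 4: ('l', 'n') => mismatch, stop
LCP = "hccn" (length 4)

4


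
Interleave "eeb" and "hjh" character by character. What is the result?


Interleaving "eeb" and "hjh":
  Position 0: 'e' from first, 'h' from second => "eh"
  Position 1: 'e' from first, 'j' from second => "ej"
  Position 2: 'b' from first, 'h' from second => "bh"
Result: ehejbh

ehejbh


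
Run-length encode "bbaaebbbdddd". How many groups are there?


Input: bbaaebbbdddd
Scanning for consecutive runs:
  Group 1: 'b' x 2 (positions 0-1)
  Group 2: 'a' x 2 (positions 2-3)
  Group 3: 'e' x 1 (positions 4-4)
  Group 4: 'b' x 3 (positions 5-7)
  Group 5: 'd' x 4 (positions 8-11)
Total groups: 5

5


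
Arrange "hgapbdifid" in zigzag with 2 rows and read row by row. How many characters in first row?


Zigzag "hgapbdifid" into 2 rows:
Placing characters:
  'h' => row 0
  'g' => row 1
  'a' => row 0
  'p' => row 1
  'b' => row 0
  'd' => row 1
  'i' => row 0
  'f' => row 1
  'i' => row 0
  'd' => row 1
Rows:
  Row 0: "habii"
  Row 1: "gpdfd"
First row length: 5

5


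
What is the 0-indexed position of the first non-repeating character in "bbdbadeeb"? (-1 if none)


Input: bbdbadeeb
Character frequencies:
  'a': 1
  'b': 4
  'd': 2
  'e': 2
Scanning left to right for freq == 1:
  Position 0 ('b'): freq=4, skip
  Position 1 ('b'): freq=4, skip
  Position 2 ('d'): freq=2, skip
  Position 3 ('b'): freq=4, skip
  Position 4 ('a'): unique! => answer = 4

4


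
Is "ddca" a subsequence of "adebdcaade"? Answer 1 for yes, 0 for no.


Check if "ddca" is a subsequence of "adebdcaade"
Greedy scan:
  Position 0 ('a'): no match needed
  Position 1 ('d'): matches sub[0] = 'd'
  Position 2 ('e'): no match needed
  Position 3 ('b'): no match needed
  Position 4 ('d'): matches sub[1] = 'd'
  Position 5 ('c'): matches sub[2] = 'c'
  Position 6 ('a'): matches sub[3] = 'a'
  Position 7 ('a'): no match needed
  Position 8 ('d'): no match needed
  Position 9 ('e'): no match needed
All 4 characters matched => is a subsequence

1


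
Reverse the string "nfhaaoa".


Input: nfhaaoa
Reading characters right to left:
  Position 6: 'a'
  Position 5: 'o'
  Position 4: 'a'
  Position 3: 'a'
  Position 2: 'h'
  Position 1: 'f'
  Position 0: 'n'
Reversed: aoaahfn

aoaahfn


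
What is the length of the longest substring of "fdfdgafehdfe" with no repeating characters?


Input: "fdfdgafehdfe"
Sliding window (track last position of each char):
  Position 0 ('f'): window [0,0] length 1 -- new best
  Position 1 ('d'): window [0,1] length 2 -- new best
  Position 2 ('f'): repeat (last at 0), move window start to 1
  Position 2 ('f'): window [1,2] length 2
  Position 3 ('d'): repeat (last at 1), move window start to 2
  Position 3 ('d'): window [2,3] length 2
  Position 4 ('g'): window [2,4] length 3 -- new best
  Position 5 ('a'): window [2,5] length 4 -- new best
  Position 6 ('f'): repeat (last at 2), move window start to 3
  Position 6 ('f'): window [3,6] length 4
  Position 7 ('e'): window [3,7] length 5 -- new best
  Position 8 ('h'): window [3,8] length 6 -- new best
  Position 9 ('d'): repeat (last at 3), move window start to 4
  Position 9 ('d'): window [4,9] length 6
  Position 10 ('f'): repeat (last at 6), move window start to 7
  Position 10 ('f'): window [7,10] length 4
  Position 11 ('e'): repeat (last at 7), move window start to 8
  Position 11 ('e'): window [8,11] length 4
Longest substring with no repeats: "dgafeh" with length 6

6


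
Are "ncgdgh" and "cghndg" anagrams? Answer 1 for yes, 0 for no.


Strings: "ncgdgh", "cghndg"
Sorted first:  cdgghn
Sorted second: cdgghn
Sorted forms match => anagrams

1


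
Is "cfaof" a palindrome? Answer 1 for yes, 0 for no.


Input: cfaof
Reversed: foafc
  Compare pos 0 ('c') with pos 4 ('f'): MISMATCH
  Compare pos 1 ('f') with pos 3 ('o'): MISMATCH
Result: not a palindrome

0


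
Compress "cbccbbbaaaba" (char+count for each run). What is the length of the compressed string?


Input: cbccbbbaaaba
Runs:
  'c' x 1 => "c1"
  'b' x 1 => "b1"
  'c' x 2 => "c2"
  'b' x 3 => "b3"
  'a' x 3 => "a3"
  'b' x 1 => "b1"
  'a' x 1 => "a1"
Compressed: "c1b1c2b3a3b1a1"
Compressed length: 14

14


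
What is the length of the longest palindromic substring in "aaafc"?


Input: "aaafc"
Checking substrings for palindromes:
  [0:3] "aaa" (len 3) => palindrome
  [0:2] "aa" (len 2) => palindrome
  [1:3] "aa" (len 2) => palindrome
Longest palindromic substring: "aaa" with length 3

3


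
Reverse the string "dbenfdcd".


Input: dbenfdcd
Reading characters right to left:
  Position 7: 'd'
  Position 6: 'c'
  Position 5: 'd'
  Position 4: 'f'
  Position 3: 'n'
  Position 2: 'e'
  Position 1: 'b'
  Position 0: 'd'
Reversed: dcdfnebd

dcdfnebd


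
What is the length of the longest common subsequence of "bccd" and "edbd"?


LCS of "bccd" and "edbd"
DP table:
           e    d    b    d
      0    0    0    0    0
  b   0    0    0    1    1
  c   0    0    0    1    1
  c   0    0    0    1    1
  d   0    0    1    1    2
LCS length = dp[4][4] = 2

2


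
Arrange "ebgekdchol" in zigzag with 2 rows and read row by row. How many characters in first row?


Zigzag "ebgekdchol" into 2 rows:
Placing characters:
  'e' => row 0
  'b' => row 1
  'g' => row 0
  'e' => row 1
  'k' => row 0
  'd' => row 1
  'c' => row 0
  'h' => row 1
  'o' => row 0
  'l' => row 1
Rows:
  Row 0: "egkco"
  Row 1: "bedhl"
First row length: 5

5


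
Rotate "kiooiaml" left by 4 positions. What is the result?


Input: "kiooiaml", rotate left by 4
First 4 characters: "kioo"
Remaining characters: "iaml"
Concatenate remaining + first: "iaml" + "kioo" = "iamlkioo"

iamlkioo


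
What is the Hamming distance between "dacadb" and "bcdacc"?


Comparing "dacadb" and "bcdacc" position by position:
  Position 0: 'd' vs 'b' => differ
  Position 1: 'a' vs 'c' => differ
  Position 2: 'c' vs 'd' => differ
  Position 3: 'a' vs 'a' => same
  Position 4: 'd' vs 'c' => differ
  Position 5: 'b' vs 'c' => differ
Total differences (Hamming distance): 5

5


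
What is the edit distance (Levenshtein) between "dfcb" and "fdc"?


Computing edit distance: "dfcb" -> "fdc"
DP table:
           f    d    c
      0    1    2    3
  d   1    1    1    2
  f   2    1    2    2
  c   3    2    2    2
  b   4    3    3    3
Edit distance = dp[4][3] = 3

3


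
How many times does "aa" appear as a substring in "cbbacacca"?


Searching for "aa" in "cbbacacca"
Scanning each position:
  Position 0: "cb" => no
  Position 1: "bb" => no
  Position 2: "ba" => no
  Position 3: "ac" => no
  Position 4: "ca" => no
  Position 5: "ac" => no
  Position 6: "cc" => no
  Position 7: "ca" => no
Total occurrences: 0

0


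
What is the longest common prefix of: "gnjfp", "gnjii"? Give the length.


Words: gnjfp, gnjii
  Position 0: all 'g' => match
  Position 1: all 'n' => match
  Position 2: all 'j' => match
  Position 3: ('f', 'i') => mismatch, stop
LCP = "gnj" (length 3)

3
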